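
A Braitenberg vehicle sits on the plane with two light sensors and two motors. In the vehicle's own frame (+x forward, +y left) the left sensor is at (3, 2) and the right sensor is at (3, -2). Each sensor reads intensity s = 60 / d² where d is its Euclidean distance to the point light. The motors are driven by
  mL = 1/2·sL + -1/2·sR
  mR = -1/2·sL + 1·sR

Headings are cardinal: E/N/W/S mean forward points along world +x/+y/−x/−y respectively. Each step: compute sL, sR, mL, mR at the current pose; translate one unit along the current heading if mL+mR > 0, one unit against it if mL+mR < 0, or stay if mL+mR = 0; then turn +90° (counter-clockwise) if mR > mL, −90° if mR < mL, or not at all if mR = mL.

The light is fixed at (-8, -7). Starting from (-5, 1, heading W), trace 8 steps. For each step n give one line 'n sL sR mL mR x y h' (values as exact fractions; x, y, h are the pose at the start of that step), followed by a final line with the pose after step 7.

n=0: pose=(-5,1,W); sL=5/3, sR=3/5; mL=8/15, mR=-7/30; mL+mR=3/10 → advance +1; mR−mL=-23/30 → turn -1·90°
n=1: pose=(-6,1,N); sL=60/121, sR=60/137; mL=480/16577, mR=3150/16577; mL+mR=30/137 → advance +1; mR−mL=2670/16577 → turn +1·90°
n=2: pose=(-6,2,W); sL=6/5, sR=30/61; mL=108/305, mR=-33/305; mL+mR=15/61 → advance +1; mR−mL=-141/305 → turn -1·90°
n=3: pose=(-7,2,N); sL=12/29, sR=20/51; mL=16/1479, mR=274/1479; mL+mR=10/51 → advance +1; mR−mL=86/493 → turn +1·90°
n=4: pose=(-7,3,W); sL=15/17, sR=15/37; mL=150/629, mR=-45/1258; mL+mR=15/74 → advance +1; mR−mL=-345/1258 → turn -1·90°
n=5: pose=(-8,3,N); sL=60/173, sR=60/173; mL=0, mR=30/173; mL+mR=30/173 → advance +1; mR−mL=30/173 → turn +1·90°
n=6: pose=(-8,4,W); sL=2/3, sR=30/89; mL=44/267, mR=1/267; mL+mR=15/89 → advance +1; mR−mL=-43/267 → turn -1·90°
n=7: pose=(-9,4,N); sL=12/41, sR=60/197; mL=-48/8077, mR=1278/8077; mL+mR=30/197 → advance +1; mR−mL=1326/8077 → turn +1·90°

0 5/3 3/5 8/15 -7/30 -5 1 W
1 60/121 60/137 480/16577 3150/16577 -6 1 N
2 6/5 30/61 108/305 -33/305 -6 2 W
3 12/29 20/51 16/1479 274/1479 -7 2 N
4 15/17 15/37 150/629 -45/1258 -7 3 W
5 60/173 60/173 0 30/173 -8 3 N
6 2/3 30/89 44/267 1/267 -8 4 W
7 12/41 60/197 -48/8077 1278/8077 -9 4 N
final -9 5 W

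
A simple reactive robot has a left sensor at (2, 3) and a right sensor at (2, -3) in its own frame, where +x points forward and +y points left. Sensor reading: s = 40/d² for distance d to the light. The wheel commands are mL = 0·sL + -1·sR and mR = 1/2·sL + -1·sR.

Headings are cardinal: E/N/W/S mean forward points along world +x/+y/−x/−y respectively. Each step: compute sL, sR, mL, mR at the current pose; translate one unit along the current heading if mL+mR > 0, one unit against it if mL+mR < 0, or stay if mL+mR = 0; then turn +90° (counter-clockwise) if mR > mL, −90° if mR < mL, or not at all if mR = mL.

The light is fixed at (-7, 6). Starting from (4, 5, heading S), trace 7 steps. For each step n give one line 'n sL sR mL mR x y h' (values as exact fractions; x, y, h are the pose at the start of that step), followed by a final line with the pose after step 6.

0 8/41 40/73 -40/73 -1348/2993 4 5 S
1 20/89 20/89 -20/89 -10/89 4 6 E
2 40/53 40/173 -40/173 1340/9169 3 6 N
3 1/2 10/17 -10/17 -23/68 3 5 W
4 8/41 40/73 -40/73 -1348/2993 4 5 S
5 20/89 20/89 -20/89 -10/89 4 6 E
6 40/53 40/173 -40/173 1340/9169 3 6 N
final 3 5 W

n=0: pose=(4,5,S); sL=8/41, sR=40/73; mL=-40/73, mR=-1348/2993; mL+mR=-2988/2993 → advance -1; mR−mL=4/41 → turn +1·90°
n=1: pose=(4,6,E); sL=20/89, sR=20/89; mL=-20/89, mR=-10/89; mL+mR=-30/89 → advance -1; mR−mL=10/89 → turn +1·90°
n=2: pose=(3,6,N); sL=40/53, sR=40/173; mL=-40/173, mR=1340/9169; mL+mR=-780/9169 → advance -1; mR−mL=20/53 → turn +1·90°
n=3: pose=(3,5,W); sL=1/2, sR=10/17; mL=-10/17, mR=-23/68; mL+mR=-63/68 → advance -1; mR−mL=1/4 → turn +1·90°
n=4: pose=(4,5,S); sL=8/41, sR=40/73; mL=-40/73, mR=-1348/2993; mL+mR=-2988/2993 → advance -1; mR−mL=4/41 → turn +1·90°
n=5: pose=(4,6,E); sL=20/89, sR=20/89; mL=-20/89, mR=-10/89; mL+mR=-30/89 → advance -1; mR−mL=10/89 → turn +1·90°
n=6: pose=(3,6,N); sL=40/53, sR=40/173; mL=-40/173, mR=1340/9169; mL+mR=-780/9169 → advance -1; mR−mL=20/53 → turn +1·90°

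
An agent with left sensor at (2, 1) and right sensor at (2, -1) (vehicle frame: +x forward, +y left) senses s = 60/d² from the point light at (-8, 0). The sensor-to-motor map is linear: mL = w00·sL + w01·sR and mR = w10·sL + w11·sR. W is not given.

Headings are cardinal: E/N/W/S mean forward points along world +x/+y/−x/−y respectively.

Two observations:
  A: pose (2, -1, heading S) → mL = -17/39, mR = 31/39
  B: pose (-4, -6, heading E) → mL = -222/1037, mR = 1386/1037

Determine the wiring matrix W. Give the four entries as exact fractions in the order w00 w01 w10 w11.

obs A: pose=(2,-1,S) → sL=6/13, sR=2/3, mL=-17/39, mR=31/39
obs B: pose=(-4,-6,E) → sL=60/61, sR=12/17, mL=-222/1037, mR=1386/1037
sensor matrix S = [[6/13, 2/3], [60/61, 12/17]]; det S = -4448/13481
solve [mL_A; mL_B] = S·[w00; w01] and [mR_A; mR_B] = S·[w10; w11]:
  w00 = 1/2, w01 = -1, w10 = 1, w11 = 1/2

1/2 -1 1 1/2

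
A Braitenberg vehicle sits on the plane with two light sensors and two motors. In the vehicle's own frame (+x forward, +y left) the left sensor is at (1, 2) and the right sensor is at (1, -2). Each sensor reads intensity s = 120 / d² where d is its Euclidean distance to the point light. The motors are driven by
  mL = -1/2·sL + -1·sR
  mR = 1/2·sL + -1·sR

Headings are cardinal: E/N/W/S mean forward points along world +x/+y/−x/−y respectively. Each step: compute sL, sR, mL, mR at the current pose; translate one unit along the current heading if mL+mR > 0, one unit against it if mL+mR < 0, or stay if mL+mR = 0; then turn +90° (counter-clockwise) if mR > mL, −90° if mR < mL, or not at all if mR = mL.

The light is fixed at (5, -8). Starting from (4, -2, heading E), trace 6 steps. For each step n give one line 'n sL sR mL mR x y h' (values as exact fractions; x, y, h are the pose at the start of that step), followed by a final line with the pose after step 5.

n=0: pose=(4,-2,E); sL=15/8, sR=15/2; mL=-135/16, mR=-105/16; mL+mR=-15 → advance -1; mR−mL=15/8 → turn +1·90°
n=1: pose=(3,-2,N); sL=24/13, sR=120/49; mL=-2148/637, mR=-972/637; mL+mR=-240/49 → advance -1; mR−mL=24/13 → turn +1·90°
n=2: pose=(3,-3,W); sL=20/3, sR=60/29; mL=-470/87, mR=110/87; mL+mR=-120/29 → advance -1; mR−mL=20/3 → turn +1·90°
n=3: pose=(4,-3,S); sL=120/17, sR=24/5; mL=-708/85, mR=-108/85; mL+mR=-48/5 → advance -1; mR−mL=120/17 → turn +1·90°
n=4: pose=(4,-2,E); sL=15/8, sR=15/2; mL=-135/16, mR=-105/16; mL+mR=-15 → advance -1; mR−mL=15/8 → turn +1·90°
n=5: pose=(3,-2,N); sL=24/13, sR=120/49; mL=-2148/637, mR=-972/637; mL+mR=-240/49 → advance -1; mR−mL=24/13 → turn +1·90°

0 15/8 15/2 -135/16 -105/16 4 -2 E
1 24/13 120/49 -2148/637 -972/637 3 -2 N
2 20/3 60/29 -470/87 110/87 3 -3 W
3 120/17 24/5 -708/85 -108/85 4 -3 S
4 15/8 15/2 -135/16 -105/16 4 -2 E
5 24/13 120/49 -2148/637 -972/637 3 -2 N
final 3 -3 W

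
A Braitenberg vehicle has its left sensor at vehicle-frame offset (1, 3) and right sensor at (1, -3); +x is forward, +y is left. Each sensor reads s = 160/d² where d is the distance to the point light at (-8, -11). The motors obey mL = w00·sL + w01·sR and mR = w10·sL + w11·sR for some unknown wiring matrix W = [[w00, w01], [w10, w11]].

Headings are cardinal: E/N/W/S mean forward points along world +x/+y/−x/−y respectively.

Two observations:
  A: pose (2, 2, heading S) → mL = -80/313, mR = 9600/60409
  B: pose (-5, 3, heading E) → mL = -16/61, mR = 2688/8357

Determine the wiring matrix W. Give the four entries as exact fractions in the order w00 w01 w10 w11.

obs A: pose=(2,2,S) → sL=160/313, sR=160/193, mL=-80/313, mR=9600/60409
obs B: pose=(-5,3,E) → sL=32/61, sR=160/137, mL=-16/61, mR=2688/8357
sensor matrix S = [[160/313, 160/193], [32/61, 160/137]]; det S = 81838080/504838013
solve [mL_A; mL_B] = S·[w00; w01] and [mR_A; mR_B] = S·[w10; w11]:
  w00 = -1/2, w01 = 0, w10 = -1/2, w11 = 1/2

-1/2 0 -1/2 1/2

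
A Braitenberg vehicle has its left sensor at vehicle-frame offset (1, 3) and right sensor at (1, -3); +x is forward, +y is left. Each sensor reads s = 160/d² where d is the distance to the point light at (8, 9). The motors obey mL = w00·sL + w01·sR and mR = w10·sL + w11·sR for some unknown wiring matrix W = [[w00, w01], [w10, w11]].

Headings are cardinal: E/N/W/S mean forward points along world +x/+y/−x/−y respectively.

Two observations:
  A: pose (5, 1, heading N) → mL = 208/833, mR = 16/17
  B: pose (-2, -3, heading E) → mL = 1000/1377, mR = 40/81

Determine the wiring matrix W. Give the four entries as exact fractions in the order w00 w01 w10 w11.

obs A: pose=(5,1,N) → sL=32/17, sR=160/49, mL=208/833, mR=16/17
obs B: pose=(-2,-3,E) → sL=80/81, sR=80/153, mL=1000/1377, mR=40/81
sensor matrix S = [[32/17, 160/49], [80/81, 80/153]]; det S = -2570240/1147041
solve [mL_A; mL_B] = S·[w00; w01] and [mR_A; mR_B] = S·[w10; w11]:
  w00 = 1, w01 = -1/2, w10 = 1/2, w11 = 0

1 -1/2 1/2 0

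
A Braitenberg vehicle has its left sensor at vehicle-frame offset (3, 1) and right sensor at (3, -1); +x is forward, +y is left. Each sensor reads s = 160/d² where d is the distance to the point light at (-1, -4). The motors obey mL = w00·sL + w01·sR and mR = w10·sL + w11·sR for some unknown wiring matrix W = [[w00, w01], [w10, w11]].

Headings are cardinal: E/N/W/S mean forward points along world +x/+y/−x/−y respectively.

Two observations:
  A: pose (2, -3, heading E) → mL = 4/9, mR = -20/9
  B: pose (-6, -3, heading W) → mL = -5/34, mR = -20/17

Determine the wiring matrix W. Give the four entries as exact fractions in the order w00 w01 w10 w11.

-1 1 0 -1/2

obs A: pose=(2,-3,E) → sL=4, sR=40/9, mL=4/9, mR=-20/9
obs B: pose=(-6,-3,W) → sL=5/2, sR=40/17, mL=-5/34, mR=-20/17
sensor matrix S = [[4, 40/9], [5/2, 40/17]]; det S = -260/153
solve [mL_A; mL_B] = S·[w00; w01] and [mR_A; mR_B] = S·[w10; w11]:
  w00 = -1, w01 = 1, w10 = 0, w11 = -1/2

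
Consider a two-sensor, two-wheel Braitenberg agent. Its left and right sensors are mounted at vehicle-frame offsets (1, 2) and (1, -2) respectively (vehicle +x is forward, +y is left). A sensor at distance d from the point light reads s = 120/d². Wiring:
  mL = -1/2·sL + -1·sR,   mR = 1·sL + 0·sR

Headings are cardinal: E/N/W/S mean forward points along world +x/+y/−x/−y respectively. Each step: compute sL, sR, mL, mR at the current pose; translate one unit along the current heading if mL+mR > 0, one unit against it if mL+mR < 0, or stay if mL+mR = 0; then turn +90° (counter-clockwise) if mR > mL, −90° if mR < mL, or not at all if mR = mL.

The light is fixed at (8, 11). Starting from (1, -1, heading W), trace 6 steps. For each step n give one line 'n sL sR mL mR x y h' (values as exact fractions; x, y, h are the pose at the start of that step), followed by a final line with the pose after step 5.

n=0: pose=(1,-1,W); sL=6/13, sR=30/41; mL=-513/533, mR=6/13; mL+mR=-267/533 → advance -1; mR−mL=759/533 → turn +1·90°
n=1: pose=(2,-1,S); sL=24/37, sR=120/233; mL=-7236/8621, mR=24/37; mL+mR=-1644/8621 → advance -1; mR−mL=12828/8621 → turn +1·90°
n=2: pose=(2,0,E); sL=60/53, sR=60/97; mL=-6090/5141, mR=60/53; mL+mR=-270/5141 → advance -1; mR−mL=11910/5141 → turn +1·90°
n=3: pose=(1,0,N); sL=120/181, sR=24/25; mL=-5844/4525, mR=120/181; mL+mR=-2844/4525 → advance -1; mR−mL=8844/4525 → turn +1·90°
n=4: pose=(1,-1,W); sL=6/13, sR=30/41; mL=-513/533, mR=6/13; mL+mR=-267/533 → advance -1; mR−mL=759/533 → turn +1·90°
n=5: pose=(2,-1,S); sL=24/37, sR=120/233; mL=-7236/8621, mR=24/37; mL+mR=-1644/8621 → advance -1; mR−mL=12828/8621 → turn +1·90°

0 6/13 30/41 -513/533 6/13 1 -1 W
1 24/37 120/233 -7236/8621 24/37 2 -1 S
2 60/53 60/97 -6090/5141 60/53 2 0 E
3 120/181 24/25 -5844/4525 120/181 1 0 N
4 6/13 30/41 -513/533 6/13 1 -1 W
5 24/37 120/233 -7236/8621 24/37 2 -1 S
final 2 0 E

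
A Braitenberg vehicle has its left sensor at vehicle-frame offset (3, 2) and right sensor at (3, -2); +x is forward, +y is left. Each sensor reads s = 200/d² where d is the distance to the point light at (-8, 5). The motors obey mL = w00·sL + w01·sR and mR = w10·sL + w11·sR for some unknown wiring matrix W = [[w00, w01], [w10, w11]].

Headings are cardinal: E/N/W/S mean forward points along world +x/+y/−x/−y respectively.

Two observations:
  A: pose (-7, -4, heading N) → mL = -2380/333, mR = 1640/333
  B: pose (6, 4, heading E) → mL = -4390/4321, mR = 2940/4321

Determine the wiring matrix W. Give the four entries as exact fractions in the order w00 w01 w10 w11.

obs A: pose=(-7,-4,N) → sL=200/37, sR=40/9, mL=-2380/333, mR=1640/333
obs B: pose=(6,4,E) → sL=20/29, sR=100/149, mL=-4390/4321, mR=2940/4321
sensor matrix S = [[200/37, 40/9], [20/29, 100/149]]; det S = 809600/1438893
solve [mL_A; mL_B] = S·[w00; w01] and [mR_A; mR_B] = S·[w10; w11]:
  w00 = -1/2, w01 = -1, w10 = 1/2, w11 = 1/2

-1/2 -1 1/2 1/2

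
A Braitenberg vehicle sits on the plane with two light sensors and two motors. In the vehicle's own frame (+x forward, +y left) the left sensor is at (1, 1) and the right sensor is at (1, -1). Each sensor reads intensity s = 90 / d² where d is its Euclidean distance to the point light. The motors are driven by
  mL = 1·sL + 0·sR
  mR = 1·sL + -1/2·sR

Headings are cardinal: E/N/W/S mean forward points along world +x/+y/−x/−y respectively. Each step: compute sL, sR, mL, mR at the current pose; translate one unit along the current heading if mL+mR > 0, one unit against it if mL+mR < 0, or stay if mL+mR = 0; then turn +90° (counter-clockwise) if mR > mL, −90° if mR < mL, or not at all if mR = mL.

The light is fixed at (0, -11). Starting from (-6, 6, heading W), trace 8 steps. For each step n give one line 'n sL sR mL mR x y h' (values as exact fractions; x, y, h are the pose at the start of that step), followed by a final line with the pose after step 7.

n=0: pose=(-6,6,W); sL=18/61, sR=90/373; mL=18/61, mR=3969/22753; mL+mR=10683/22753 → advance +1; mR−mL=-45/373 → turn -1·90°
n=1: pose=(-7,6,N); sL=45/194, sR=1/4; mL=45/194, mR=83/776; mL+mR=263/776 → advance +1; mR−mL=-1/8 → turn -1·90°
n=2: pose=(-7,7,E); sL=90/397, sR=18/65; mL=90/397, mR=2277/25805; mL+mR=8127/25805 → advance +1; mR−mL=-9/65 → turn -1·90°
n=3: pose=(-6,7,S); sL=45/157, sR=45/169; mL=45/157, mR=8145/53066; mL+mR=23355/53066 → advance +1; mR−mL=-45/338 → turn -1·90°
n=4: pose=(-6,6,W); sL=18/61, sR=90/373; mL=18/61, mR=3969/22753; mL+mR=10683/22753 → advance +1; mR−mL=-45/373 → turn -1·90°
n=5: pose=(-7,6,N); sL=45/194, sR=1/4; mL=45/194, mR=83/776; mL+mR=263/776 → advance +1; mR−mL=-1/8 → turn -1·90°
n=6: pose=(-7,7,E); sL=90/397, sR=18/65; mL=90/397, mR=2277/25805; mL+mR=8127/25805 → advance +1; mR−mL=-9/65 → turn -1·90°
n=7: pose=(-6,7,S); sL=45/157, sR=45/169; mL=45/157, mR=8145/53066; mL+mR=23355/53066 → advance +1; mR−mL=-45/338 → turn -1·90°

0 18/61 90/373 18/61 3969/22753 -6 6 W
1 45/194 1/4 45/194 83/776 -7 6 N
2 90/397 18/65 90/397 2277/25805 -7 7 E
3 45/157 45/169 45/157 8145/53066 -6 7 S
4 18/61 90/373 18/61 3969/22753 -6 6 W
5 45/194 1/4 45/194 83/776 -7 6 N
6 90/397 18/65 90/397 2277/25805 -7 7 E
7 45/157 45/169 45/157 8145/53066 -6 7 S
final -6 6 W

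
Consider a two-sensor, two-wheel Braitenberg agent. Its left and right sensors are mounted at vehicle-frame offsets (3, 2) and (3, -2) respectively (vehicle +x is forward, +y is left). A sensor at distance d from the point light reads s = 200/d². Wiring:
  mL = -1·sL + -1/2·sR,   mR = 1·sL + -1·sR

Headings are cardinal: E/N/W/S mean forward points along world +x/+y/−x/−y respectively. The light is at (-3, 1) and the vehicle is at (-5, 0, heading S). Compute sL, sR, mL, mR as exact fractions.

left sensor world pos  = (-3, -3); dL² = 16
right sensor world pos = (-7, -3); dR² = 32
sL = 200/16 = 25/2
sR = 200/32 = 25/4
mL = -1·sL + -1/2·sR = -125/8
mR = 1·sL + -1·sR = 25/4

25/2 25/4 -125/8 25/4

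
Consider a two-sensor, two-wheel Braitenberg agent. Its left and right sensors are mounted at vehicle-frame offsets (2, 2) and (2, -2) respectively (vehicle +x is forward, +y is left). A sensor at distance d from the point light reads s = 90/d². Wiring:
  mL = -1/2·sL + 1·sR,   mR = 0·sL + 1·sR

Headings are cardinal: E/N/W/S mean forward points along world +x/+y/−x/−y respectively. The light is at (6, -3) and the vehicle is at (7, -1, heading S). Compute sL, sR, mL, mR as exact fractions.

10 90 85 90

left sensor world pos  = (9, -3); dL² = 9
right sensor world pos = (5, -3); dR² = 1
sL = 90/9 = 10
sR = 90/1 = 90
mL = -1/2·sL + 1·sR = 85
mR = 0·sL + 1·sR = 90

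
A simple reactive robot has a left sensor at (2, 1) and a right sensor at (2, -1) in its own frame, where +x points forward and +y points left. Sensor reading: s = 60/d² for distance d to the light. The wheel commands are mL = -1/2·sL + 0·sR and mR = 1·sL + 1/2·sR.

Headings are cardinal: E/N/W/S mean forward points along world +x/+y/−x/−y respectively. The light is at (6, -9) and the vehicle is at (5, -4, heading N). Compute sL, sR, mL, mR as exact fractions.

left sensor world pos  = (4, -2); dL² = 53
right sensor world pos = (6, -2); dR² = 49
sL = 60/53 = 60/53
sR = 60/49 = 60/49
mL = -1/2·sL + 0·sR = -30/53
mR = 1·sL + 1/2·sR = 4530/2597

60/53 60/49 -30/53 4530/2597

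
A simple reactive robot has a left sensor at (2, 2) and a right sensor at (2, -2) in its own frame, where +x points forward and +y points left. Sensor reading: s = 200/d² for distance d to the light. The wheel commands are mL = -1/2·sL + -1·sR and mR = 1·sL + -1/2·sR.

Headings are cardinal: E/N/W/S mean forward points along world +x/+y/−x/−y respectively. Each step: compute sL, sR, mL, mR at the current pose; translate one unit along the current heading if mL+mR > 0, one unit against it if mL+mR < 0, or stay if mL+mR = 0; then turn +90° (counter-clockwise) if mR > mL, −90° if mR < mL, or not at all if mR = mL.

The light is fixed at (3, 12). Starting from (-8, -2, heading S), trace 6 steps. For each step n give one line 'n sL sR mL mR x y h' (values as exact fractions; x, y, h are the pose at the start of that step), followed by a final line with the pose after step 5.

n=0: pose=(-8,-2,S); sL=200/337, sR=8/17; mL=-4396/5729, mR=2052/5729; mL+mR=-2344/5729 → advance -1; mR−mL=6448/5729 → turn +1·90°
n=1: pose=(-8,-1,E); sL=100/101, sR=100/153; mL=-17750/15453, mR=10250/15453; mL+mR=-2500/5151 → advance -1; mR−mL=28000/15453 → turn +1·90°
n=2: pose=(-9,-1,N); sL=200/317, sR=200/221; mL=-85500/70057, mR=12500/70057; mL+mR=-73000/70057 → advance -1; mR−mL=98000/70057 → turn +1·90°
n=3: pose=(-9,-2,W); sL=50/113, sR=10/17; mL=-1555/1921, mR=285/1921; mL+mR=-1270/1921 → advance -1; mR−mL=1840/1921 → turn +1·90°
n=4: pose=(-8,-2,S); sL=200/337, sR=8/17; mL=-4396/5729, mR=2052/5729; mL+mR=-2344/5729 → advance -1; mR−mL=6448/5729 → turn +1·90°
n=5: pose=(-8,-1,E); sL=100/101, sR=100/153; mL=-17750/15453, mR=10250/15453; mL+mR=-2500/5151 → advance -1; mR−mL=28000/15453 → turn +1·90°

0 200/337 8/17 -4396/5729 2052/5729 -8 -2 S
1 100/101 100/153 -17750/15453 10250/15453 -8 -1 E
2 200/317 200/221 -85500/70057 12500/70057 -9 -1 N
3 50/113 10/17 -1555/1921 285/1921 -9 -2 W
4 200/337 8/17 -4396/5729 2052/5729 -8 -2 S
5 100/101 100/153 -17750/15453 10250/15453 -8 -1 E
final -9 -1 N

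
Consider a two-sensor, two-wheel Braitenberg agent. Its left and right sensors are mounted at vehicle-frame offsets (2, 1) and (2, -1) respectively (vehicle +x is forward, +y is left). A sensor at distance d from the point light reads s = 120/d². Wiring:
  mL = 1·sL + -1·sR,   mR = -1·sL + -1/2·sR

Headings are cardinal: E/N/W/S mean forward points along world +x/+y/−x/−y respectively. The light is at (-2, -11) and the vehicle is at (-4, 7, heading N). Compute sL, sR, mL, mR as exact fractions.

left sensor world pos  = (-5, 9); dL² = 409
right sensor world pos = (-3, 9); dR² = 401
sL = 120/409 = 120/409
sR = 120/401 = 120/401
mL = 1·sL + -1·sR = -960/164009
mR = -1·sL + -1/2·sR = -72660/164009

120/409 120/401 -960/164009 -72660/164009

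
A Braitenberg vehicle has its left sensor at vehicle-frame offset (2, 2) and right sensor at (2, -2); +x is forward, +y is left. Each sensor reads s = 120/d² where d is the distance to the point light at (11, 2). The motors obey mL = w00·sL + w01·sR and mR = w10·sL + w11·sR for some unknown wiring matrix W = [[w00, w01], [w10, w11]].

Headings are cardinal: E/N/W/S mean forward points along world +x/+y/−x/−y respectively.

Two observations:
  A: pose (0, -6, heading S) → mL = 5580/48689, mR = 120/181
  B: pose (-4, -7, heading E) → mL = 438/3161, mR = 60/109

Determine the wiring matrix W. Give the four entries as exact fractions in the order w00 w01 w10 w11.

obs A: pose=(0,-6,S) → sL=120/181, sR=120/269, mL=5580/48689, mR=120/181
obs B: pose=(-4,-7,E) → sL=60/109, sR=12/29, mL=438/3161, mR=60/109
sensor matrix S = [[120/181, 120/269], [60/109, 12/29]]; det S = 4429440/153905929
solve [mL_A; mL_B] = S·[w00; w01] and [mR_A; mR_B] = S·[w10; w11]:
  w00 = -1/2, w01 = 1, w10 = 1, w11 = 0

-1/2 1 1 0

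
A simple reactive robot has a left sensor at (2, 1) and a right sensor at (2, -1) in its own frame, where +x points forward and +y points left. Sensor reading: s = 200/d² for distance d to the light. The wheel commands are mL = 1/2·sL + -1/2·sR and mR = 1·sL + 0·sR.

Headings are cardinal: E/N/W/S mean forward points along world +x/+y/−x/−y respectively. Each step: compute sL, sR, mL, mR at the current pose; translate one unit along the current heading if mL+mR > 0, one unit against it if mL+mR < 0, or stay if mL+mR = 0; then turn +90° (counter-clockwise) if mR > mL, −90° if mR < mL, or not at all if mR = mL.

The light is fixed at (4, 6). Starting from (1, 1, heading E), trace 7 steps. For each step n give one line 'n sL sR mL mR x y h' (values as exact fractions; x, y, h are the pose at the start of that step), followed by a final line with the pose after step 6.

n=0: pose=(1,1,E); sL=200/17, sR=200/37; mL=2000/629, mR=200/17; mL+mR=9400/629 → advance +1; mR−mL=5400/629 → turn +1·90°
n=1: pose=(2,1,N); sL=100/9, sR=20; mL=-40/9, mR=100/9; mL+mR=20/3 → advance +1; mR−mL=140/9 → turn +1·90°
n=2: pose=(2,2,W); sL=200/41, sR=8; mL=-64/41, mR=200/41; mL+mR=136/41 → advance +1; mR−mL=264/41 → turn +1·90°
n=3: pose=(1,2,S); sL=5, sR=50/13; mL=15/26, mR=5; mL+mR=145/26 → advance +1; mR−mL=115/26 → turn +1·90°
n=4: pose=(1,1,E); sL=200/17, sR=200/37; mL=2000/629, mR=200/17; mL+mR=9400/629 → advance +1; mR−mL=5400/629 → turn +1·90°
n=5: pose=(2,1,N); sL=100/9, sR=20; mL=-40/9, mR=100/9; mL+mR=20/3 → advance +1; mR−mL=140/9 → turn +1·90°
n=6: pose=(2,2,W); sL=200/41, sR=8; mL=-64/41, mR=200/41; mL+mR=136/41 → advance +1; mR−mL=264/41 → turn +1·90°

0 200/17 200/37 2000/629 200/17 1 1 E
1 100/9 20 -40/9 100/9 2 1 N
2 200/41 8 -64/41 200/41 2 2 W
3 5 50/13 15/26 5 1 2 S
4 200/17 200/37 2000/629 200/17 1 1 E
5 100/9 20 -40/9 100/9 2 1 N
6 200/41 8 -64/41 200/41 2 2 W
final 1 2 S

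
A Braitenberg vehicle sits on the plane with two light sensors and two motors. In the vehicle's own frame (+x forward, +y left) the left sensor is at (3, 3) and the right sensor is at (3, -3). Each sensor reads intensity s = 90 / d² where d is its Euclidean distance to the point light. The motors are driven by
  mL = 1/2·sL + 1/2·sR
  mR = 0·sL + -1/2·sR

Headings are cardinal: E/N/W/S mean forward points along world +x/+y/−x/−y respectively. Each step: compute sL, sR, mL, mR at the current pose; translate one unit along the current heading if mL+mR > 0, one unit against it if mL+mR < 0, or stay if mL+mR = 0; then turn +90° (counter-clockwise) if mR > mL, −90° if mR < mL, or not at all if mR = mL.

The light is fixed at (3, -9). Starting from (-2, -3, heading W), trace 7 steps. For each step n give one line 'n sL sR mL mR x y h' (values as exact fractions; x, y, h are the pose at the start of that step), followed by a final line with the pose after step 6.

0 90/73 18/29 1962/2117 -9/29 -2 -3 W
1 5/9 1 7/9 -1/2 -3 -3 N
2 90/109 18/5 1206/545 -9/5 -3 -2 E
3 9/2 9/8 45/16 -9/16 -2 -2 S
4 90/73 18/29 1962/2117 -9/29 -2 -3 W
5 5/9 1 7/9 -1/2 -3 -3 N
6 90/109 18/5 1206/545 -9/5 -3 -2 E
final -2 -2 S

n=0: pose=(-2,-3,W); sL=90/73, sR=18/29; mL=1962/2117, mR=-9/29; mL+mR=45/73 → advance +1; mR−mL=-2619/2117 → turn -1·90°
n=1: pose=(-3,-3,N); sL=5/9, sR=1; mL=7/9, mR=-1/2; mL+mR=5/18 → advance +1; mR−mL=-23/18 → turn -1·90°
n=2: pose=(-3,-2,E); sL=90/109, sR=18/5; mL=1206/545, mR=-9/5; mL+mR=45/109 → advance +1; mR−mL=-2187/545 → turn -1·90°
n=3: pose=(-2,-2,S); sL=9/2, sR=9/8; mL=45/16, mR=-9/16; mL+mR=9/4 → advance +1; mR−mL=-27/8 → turn -1·90°
n=4: pose=(-2,-3,W); sL=90/73, sR=18/29; mL=1962/2117, mR=-9/29; mL+mR=45/73 → advance +1; mR−mL=-2619/2117 → turn -1·90°
n=5: pose=(-3,-3,N); sL=5/9, sR=1; mL=7/9, mR=-1/2; mL+mR=5/18 → advance +1; mR−mL=-23/18 → turn -1·90°
n=6: pose=(-3,-2,E); sL=90/109, sR=18/5; mL=1206/545, mR=-9/5; mL+mR=45/109 → advance +1; mR−mL=-2187/545 → turn -1·90°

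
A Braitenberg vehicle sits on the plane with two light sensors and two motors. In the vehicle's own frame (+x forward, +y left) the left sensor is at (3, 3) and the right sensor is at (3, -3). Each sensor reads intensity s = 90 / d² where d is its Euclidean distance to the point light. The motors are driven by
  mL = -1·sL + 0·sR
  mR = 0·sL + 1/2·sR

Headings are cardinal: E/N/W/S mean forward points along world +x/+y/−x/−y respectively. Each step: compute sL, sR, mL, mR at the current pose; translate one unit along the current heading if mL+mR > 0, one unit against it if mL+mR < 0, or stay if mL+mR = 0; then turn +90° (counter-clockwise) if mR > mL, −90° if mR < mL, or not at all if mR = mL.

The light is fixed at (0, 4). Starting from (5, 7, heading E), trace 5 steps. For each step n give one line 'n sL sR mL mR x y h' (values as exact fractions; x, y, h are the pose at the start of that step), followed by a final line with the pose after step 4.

n=0: pose=(5,7,E); sL=9/10, sR=45/32; mL=-9/10, mR=45/64; mL+mR=-63/320 → advance -1; mR−mL=513/320 → turn +1·90°
n=1: pose=(4,7,N); sL=90/37, sR=18/17; mL=-90/37, mR=9/17; mL+mR=-1197/629 → advance -1; mR−mL=1863/629 → turn +1·90°
n=2: pose=(4,6,W); sL=45, sR=45/13; mL=-45, mR=45/26; mL+mR=-1125/26 → advance -1; mR−mL=1215/26 → turn +1·90°
n=3: pose=(5,6,S); sL=18/13, sR=18; mL=-18/13, mR=9; mL+mR=99/13 → advance +1; mR−mL=135/13 → turn +1·90°
n=4: pose=(5,5,E); sL=9/8, sR=45/34; mL=-9/8, mR=45/68; mL+mR=-63/136 → advance -1; mR−mL=243/136 → turn +1·90°

0 9/10 45/32 -9/10 45/64 5 7 E
1 90/37 18/17 -90/37 9/17 4 7 N
2 45 45/13 -45 45/26 4 6 W
3 18/13 18 -18/13 9 5 6 S
4 9/8 45/34 -9/8 45/68 5 5 E
final 4 5 N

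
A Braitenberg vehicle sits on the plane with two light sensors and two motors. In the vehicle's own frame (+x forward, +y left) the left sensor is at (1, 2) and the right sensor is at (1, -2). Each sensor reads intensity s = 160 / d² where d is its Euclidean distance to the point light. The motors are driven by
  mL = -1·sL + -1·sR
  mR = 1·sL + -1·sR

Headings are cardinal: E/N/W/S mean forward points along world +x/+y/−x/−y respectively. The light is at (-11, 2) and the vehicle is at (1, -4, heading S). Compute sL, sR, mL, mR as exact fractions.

left sensor world pos  = (3, -5); dL² = 245
right sensor world pos = (-1, -5); dR² = 149
sL = 160/245 = 32/49
sR = 160/149 = 160/149
mL = -1·sL + -1·sR = -12608/7301
mR = 1·sL + -1·sR = -3072/7301

32/49 160/149 -12608/7301 -3072/7301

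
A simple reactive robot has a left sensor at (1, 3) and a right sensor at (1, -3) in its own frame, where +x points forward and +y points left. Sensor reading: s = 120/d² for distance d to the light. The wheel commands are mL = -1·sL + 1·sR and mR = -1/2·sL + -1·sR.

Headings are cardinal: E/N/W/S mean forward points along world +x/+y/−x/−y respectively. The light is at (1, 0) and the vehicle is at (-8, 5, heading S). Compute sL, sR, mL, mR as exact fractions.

left sensor world pos  = (-5, 4); dL² = 52
right sensor world pos = (-11, 4); dR² = 160
sL = 120/52 = 30/13
sR = 120/160 = 3/4
mL = -1·sL + 1·sR = -81/52
mR = -1/2·sL + -1·sR = -99/52

30/13 3/4 -81/52 -99/52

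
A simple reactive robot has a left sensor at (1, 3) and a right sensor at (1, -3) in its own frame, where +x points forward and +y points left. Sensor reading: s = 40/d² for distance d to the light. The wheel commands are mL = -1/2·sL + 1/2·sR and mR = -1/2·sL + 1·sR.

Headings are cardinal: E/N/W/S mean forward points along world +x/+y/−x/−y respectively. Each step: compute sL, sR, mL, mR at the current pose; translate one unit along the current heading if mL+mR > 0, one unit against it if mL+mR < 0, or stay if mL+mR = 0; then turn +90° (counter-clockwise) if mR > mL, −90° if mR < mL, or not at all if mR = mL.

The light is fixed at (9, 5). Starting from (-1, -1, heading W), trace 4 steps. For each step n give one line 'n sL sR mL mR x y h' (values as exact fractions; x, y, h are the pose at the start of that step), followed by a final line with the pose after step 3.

0 20/101 4/13 72/1313 274/1313 -1 -1 W
1 40/113 8/49 -528/5537 -76/5537 -2 -1 S
2 5/13 10/41 -75/1066 55/1066 -2 0 E
3 40/241 40/97 2880/23377 7700/23377 -3 0 N
final -3 1 W

n=0: pose=(-1,-1,W); sL=20/101, sR=4/13; mL=72/1313, mR=274/1313; mL+mR=346/1313 → advance +1; mR−mL=2/13 → turn +1·90°
n=1: pose=(-2,-1,S); sL=40/113, sR=8/49; mL=-528/5537, mR=-76/5537; mL+mR=-604/5537 → advance -1; mR−mL=4/49 → turn +1·90°
n=2: pose=(-2,0,E); sL=5/13, sR=10/41; mL=-75/1066, mR=55/1066; mL+mR=-10/533 → advance -1; mR−mL=5/41 → turn +1·90°
n=3: pose=(-3,0,N); sL=40/241, sR=40/97; mL=2880/23377, mR=7700/23377; mL+mR=10580/23377 → advance +1; mR−mL=20/97 → turn +1·90°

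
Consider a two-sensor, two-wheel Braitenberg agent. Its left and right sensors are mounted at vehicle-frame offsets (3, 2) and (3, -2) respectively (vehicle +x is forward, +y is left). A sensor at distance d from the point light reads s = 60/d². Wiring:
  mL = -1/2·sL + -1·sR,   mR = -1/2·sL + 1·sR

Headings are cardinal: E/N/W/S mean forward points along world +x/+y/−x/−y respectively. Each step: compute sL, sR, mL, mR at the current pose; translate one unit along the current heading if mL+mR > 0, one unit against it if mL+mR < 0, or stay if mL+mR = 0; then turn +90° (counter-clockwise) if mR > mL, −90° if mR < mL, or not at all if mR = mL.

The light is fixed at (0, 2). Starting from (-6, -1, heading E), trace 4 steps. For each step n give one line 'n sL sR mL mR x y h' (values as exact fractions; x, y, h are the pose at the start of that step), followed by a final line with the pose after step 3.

0 6 30/17 -81/17 -21/17 -6 -1 E
1 20/27 12/5 -374/135 274/135 -7 -1 N
2 15/34 15/26 -705/884 315/884 -7 -2 W
3 12/13 60/113 -1458/1469 102/1469 -6 -2 S
final -6 -1 E

n=0: pose=(-6,-1,E); sL=6, sR=30/17; mL=-81/17, mR=-21/17; mL+mR=-6 → advance -1; mR−mL=60/17 → turn +1·90°
n=1: pose=(-7,-1,N); sL=20/27, sR=12/5; mL=-374/135, mR=274/135; mL+mR=-20/27 → advance -1; mR−mL=24/5 → turn +1·90°
n=2: pose=(-7,-2,W); sL=15/34, sR=15/26; mL=-705/884, mR=315/884; mL+mR=-15/34 → advance -1; mR−mL=15/13 → turn +1·90°
n=3: pose=(-6,-2,S); sL=12/13, sR=60/113; mL=-1458/1469, mR=102/1469; mL+mR=-12/13 → advance -1; mR−mL=120/113 → turn +1·90°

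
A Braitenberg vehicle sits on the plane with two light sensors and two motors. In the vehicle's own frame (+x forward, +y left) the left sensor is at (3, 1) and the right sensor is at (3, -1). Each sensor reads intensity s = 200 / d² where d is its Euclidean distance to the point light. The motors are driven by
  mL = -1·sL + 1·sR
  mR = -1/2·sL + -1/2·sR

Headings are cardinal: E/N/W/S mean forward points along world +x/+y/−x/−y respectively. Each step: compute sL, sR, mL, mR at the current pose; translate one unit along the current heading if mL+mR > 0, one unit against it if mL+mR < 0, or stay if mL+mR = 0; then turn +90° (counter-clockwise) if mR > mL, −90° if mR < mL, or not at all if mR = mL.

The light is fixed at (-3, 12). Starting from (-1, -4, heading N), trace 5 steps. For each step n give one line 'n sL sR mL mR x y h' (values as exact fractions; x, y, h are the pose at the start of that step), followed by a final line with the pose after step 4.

n=0: pose=(-1,-4,N); sL=20/17, sR=100/89; mL=-80/1513, mR=-1740/1513; mL+mR=-1820/1513 → advance -1; mR−mL=-1660/1513 → turn -1·90°
n=1: pose=(-1,-5,E); sL=200/281, sR=200/349; mL=-13600/98069, mR=-63000/98069; mL+mR=-76600/98069 → advance -1; mR−mL=-49400/98069 → turn -1·90°
n=2: pose=(-2,-5,S); sL=50/101, sR=1/2; mL=1/202, mR=-201/404; mL+mR=-199/404 → advance -1; mR−mL=-203/404 → turn -1·90°
n=3: pose=(-2,-4,W); sL=200/293, sR=200/229; mL=12800/67097, mR=-52200/67097; mL+mR=-39400/67097 → advance -1; mR−mL=-65000/67097 → turn -1·90°
n=4: pose=(-1,-4,N); sL=20/17, sR=100/89; mL=-80/1513, mR=-1740/1513; mL+mR=-1820/1513 → advance -1; mR−mL=-1660/1513 → turn -1·90°

0 20/17 100/89 -80/1513 -1740/1513 -1 -4 N
1 200/281 200/349 -13600/98069 -63000/98069 -1 -5 E
2 50/101 1/2 1/202 -201/404 -2 -5 S
3 200/293 200/229 12800/67097 -52200/67097 -2 -4 W
4 20/17 100/89 -80/1513 -1740/1513 -1 -4 N
final -1 -5 E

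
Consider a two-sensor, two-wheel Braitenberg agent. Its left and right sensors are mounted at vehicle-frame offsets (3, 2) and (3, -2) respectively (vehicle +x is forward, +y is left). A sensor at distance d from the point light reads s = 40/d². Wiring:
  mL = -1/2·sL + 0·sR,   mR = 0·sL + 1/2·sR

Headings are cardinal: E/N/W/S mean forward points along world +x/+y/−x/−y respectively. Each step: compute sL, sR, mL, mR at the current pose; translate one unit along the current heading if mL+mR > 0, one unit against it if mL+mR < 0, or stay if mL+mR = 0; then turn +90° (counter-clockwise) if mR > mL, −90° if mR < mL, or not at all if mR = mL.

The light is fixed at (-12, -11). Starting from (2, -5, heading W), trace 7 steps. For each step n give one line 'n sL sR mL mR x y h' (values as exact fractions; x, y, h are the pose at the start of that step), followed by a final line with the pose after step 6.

n=0: pose=(2,-5,W); sL=40/137, sR=8/37; mL=-20/137, mR=4/37; mL+mR=-192/5069 → advance -1; mR−mL=1288/5069 → turn +1·90°
n=1: pose=(3,-5,S); sL=20/149, sR=20/89; mL=-10/149, mR=10/89; mL+mR=600/13261 → advance +1; mR−mL=2380/13261 → turn +1·90°
n=2: pose=(3,-6,E); sL=40/373, sR=40/333; mL=-20/373, mR=20/333; mL+mR=800/124209 → advance +1; mR−mL=14120/124209 → turn +1·90°
n=3: pose=(4,-6,N); sL=2/13, sR=10/97; mL=-1/13, mR=5/97; mL+mR=-32/1261 → advance -1; mR−mL=162/1261 → turn +1·90°
n=4: pose=(4,-7,W); sL=40/173, sR=8/41; mL=-20/173, mR=4/41; mL+mR=-128/7093 → advance -1; mR−mL=1512/7093 → turn +1·90°
n=5: pose=(5,-7,S); sL=20/181, sR=20/113; mL=-10/181, mR=10/113; mL+mR=680/20453 → advance +1; mR−mL=2940/20453 → turn +1·90°
n=6: pose=(5,-8,E); sL=8/85, sR=40/401; mL=-4/85, mR=20/401; mL+mR=96/34085 → advance +1; mR−mL=3304/34085 → turn +1·90°

0 40/137 8/37 -20/137 4/37 2 -5 W
1 20/149 20/89 -10/149 10/89 3 -5 S
2 40/373 40/333 -20/373 20/333 3 -6 E
3 2/13 10/97 -1/13 5/97 4 -6 N
4 40/173 8/41 -20/173 4/41 4 -7 W
5 20/181 20/113 -10/181 10/113 5 -7 S
6 8/85 40/401 -4/85 20/401 5 -8 E
final 6 -8 N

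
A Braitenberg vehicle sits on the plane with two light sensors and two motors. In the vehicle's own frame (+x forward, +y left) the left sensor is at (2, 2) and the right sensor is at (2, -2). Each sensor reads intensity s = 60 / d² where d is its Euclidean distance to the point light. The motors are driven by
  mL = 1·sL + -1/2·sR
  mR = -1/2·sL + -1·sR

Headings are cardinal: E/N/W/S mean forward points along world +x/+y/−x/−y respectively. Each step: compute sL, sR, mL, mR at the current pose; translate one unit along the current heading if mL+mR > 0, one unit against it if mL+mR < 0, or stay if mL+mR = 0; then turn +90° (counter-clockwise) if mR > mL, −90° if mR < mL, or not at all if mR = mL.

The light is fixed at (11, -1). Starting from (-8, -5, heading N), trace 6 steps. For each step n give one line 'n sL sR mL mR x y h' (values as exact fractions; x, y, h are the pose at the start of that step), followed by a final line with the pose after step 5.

0 12/89 60/293 846/26077 -7098/26077 -8 -5 N
1 30/149 30/169 2835/25181 -7005/25181 -8 -6 E
2 60/373 60/533 20790/198809 -38370/198809 -9 -6 S
3 3/26 15/122 171/3172 -573/3172 -9 -5 W
4 12/89 60/293 846/26077 -7098/26077 -8 -5 N
5 30/149 30/169 2835/25181 -7005/25181 -8 -6 E
final -9 -6 S

n=0: pose=(-8,-5,N); sL=12/89, sR=60/293; mL=846/26077, mR=-7098/26077; mL+mR=-6252/26077 → advance -1; mR−mL=-7944/26077 → turn -1·90°
n=1: pose=(-8,-6,E); sL=30/149, sR=30/169; mL=2835/25181, mR=-7005/25181; mL+mR=-4170/25181 → advance -1; mR−mL=-9840/25181 → turn -1·90°
n=2: pose=(-9,-6,S); sL=60/373, sR=60/533; mL=20790/198809, mR=-38370/198809; mL+mR=-17580/198809 → advance -1; mR−mL=-59160/198809 → turn -1·90°
n=3: pose=(-9,-5,W); sL=3/26, sR=15/122; mL=171/3172, mR=-573/3172; mL+mR=-201/1586 → advance -1; mR−mL=-186/793 → turn -1·90°
n=4: pose=(-8,-5,N); sL=12/89, sR=60/293; mL=846/26077, mR=-7098/26077; mL+mR=-6252/26077 → advance -1; mR−mL=-7944/26077 → turn -1·90°
n=5: pose=(-8,-6,E); sL=30/149, sR=30/169; mL=2835/25181, mR=-7005/25181; mL+mR=-4170/25181 → advance -1; mR−mL=-9840/25181 → turn -1·90°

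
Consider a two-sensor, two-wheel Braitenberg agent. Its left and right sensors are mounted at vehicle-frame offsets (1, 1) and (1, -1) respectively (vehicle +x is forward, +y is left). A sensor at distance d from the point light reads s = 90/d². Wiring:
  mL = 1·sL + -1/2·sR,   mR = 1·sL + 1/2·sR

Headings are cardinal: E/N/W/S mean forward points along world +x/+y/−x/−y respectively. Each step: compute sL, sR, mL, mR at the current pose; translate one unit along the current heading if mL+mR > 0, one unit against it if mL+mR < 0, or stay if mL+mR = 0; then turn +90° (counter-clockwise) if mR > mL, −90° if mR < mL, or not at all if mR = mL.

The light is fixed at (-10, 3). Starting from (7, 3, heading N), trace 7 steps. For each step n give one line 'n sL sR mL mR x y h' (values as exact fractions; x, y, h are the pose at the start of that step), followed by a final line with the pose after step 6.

n=0: pose=(7,3,N); sL=90/257, sR=18/65; mL=3537/16705, mR=8163/16705; mL+mR=180/257 → advance +1; mR−mL=18/65 → turn +1·90°
n=1: pose=(7,4,W); sL=45/128, sR=9/26; mL=297/1664, mR=873/1664; mL+mR=45/64 → advance +1; mR−mL=9/26 → turn +1·90°
n=2: pose=(6,4,S); sL=90/289, sR=2/5; mL=161/1445, mR=739/1445; mL+mR=180/289 → advance +1; mR−mL=2/5 → turn +1·90°
n=3: pose=(6,3,E); sL=9/29, sR=9/29; mL=9/58, mR=27/58; mL+mR=18/29 → advance +1; mR−mL=9/29 → turn +1·90°
n=4: pose=(7,3,N); sL=90/257, sR=18/65; mL=3537/16705, mR=8163/16705; mL+mR=180/257 → advance +1; mR−mL=18/65 → turn +1·90°
n=5: pose=(7,4,W); sL=45/128, sR=9/26; mL=297/1664, mR=873/1664; mL+mR=45/64 → advance +1; mR−mL=9/26 → turn +1·90°
n=6: pose=(6,4,S); sL=90/289, sR=2/5; mL=161/1445, mR=739/1445; mL+mR=180/289 → advance +1; mR−mL=2/5 → turn +1·90°

0 90/257 18/65 3537/16705 8163/16705 7 3 N
1 45/128 9/26 297/1664 873/1664 7 4 W
2 90/289 2/5 161/1445 739/1445 6 4 S
3 9/29 9/29 9/58 27/58 6 3 E
4 90/257 18/65 3537/16705 8163/16705 7 3 N
5 45/128 9/26 297/1664 873/1664 7 4 W
6 90/289 2/5 161/1445 739/1445 6 4 S
final 6 3 E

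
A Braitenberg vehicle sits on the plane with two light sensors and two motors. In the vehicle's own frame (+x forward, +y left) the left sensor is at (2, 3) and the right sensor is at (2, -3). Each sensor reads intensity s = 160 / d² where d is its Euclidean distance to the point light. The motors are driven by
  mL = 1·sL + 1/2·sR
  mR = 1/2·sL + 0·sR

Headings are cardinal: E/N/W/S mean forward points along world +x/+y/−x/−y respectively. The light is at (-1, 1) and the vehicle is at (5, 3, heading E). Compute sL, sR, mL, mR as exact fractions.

160/89 32/13 3504/1157 80/89

left sensor world pos  = (7, 6); dL² = 89
right sensor world pos = (7, 0); dR² = 65
sL = 160/89 = 160/89
sR = 160/65 = 32/13
mL = 1·sL + 1/2·sR = 3504/1157
mR = 1/2·sL + 0·sR = 80/89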